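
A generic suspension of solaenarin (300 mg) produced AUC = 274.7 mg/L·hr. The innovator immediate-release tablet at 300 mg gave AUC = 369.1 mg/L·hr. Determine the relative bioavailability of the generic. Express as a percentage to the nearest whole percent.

F_rel = (AUC_test/D_test) / (AUC_ref/D_ref)
      = (274.7/300) / (369.1/300)
      = 0.915667 / 1.23033 = 0.7442 = 74.42%

F_rel = 74%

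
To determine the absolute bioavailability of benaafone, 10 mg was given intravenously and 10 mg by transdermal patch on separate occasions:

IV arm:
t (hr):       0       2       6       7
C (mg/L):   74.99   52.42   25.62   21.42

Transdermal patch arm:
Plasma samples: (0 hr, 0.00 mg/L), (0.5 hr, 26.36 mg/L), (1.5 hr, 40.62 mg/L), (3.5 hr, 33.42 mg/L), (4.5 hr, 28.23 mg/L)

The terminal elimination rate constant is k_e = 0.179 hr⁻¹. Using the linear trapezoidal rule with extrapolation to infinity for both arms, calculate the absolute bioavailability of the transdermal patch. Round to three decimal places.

F = 0.709

Trapezoidal AUC_0→7 (IV):
  [0→2]: (74.99+52.42)/2 × 2 = 127.41
  [2→6]: (52.42+25.62)/2 × 4 = 156.08
  [6→7]: (25.62+21.42)/2 × 1 = 23.52
  Sum = 307.01 mg/L·hr
IV tail: 21.42/0.179 = 119.665; AUC_iv,0→∞ = 307.01 + 119.665 = 426.675 mg/L·hr
Trapezoidal AUC_0→4.5 (transdermal patch):
  [0→0.5]: (0.00+26.36)/2 × 0.5 = 6.59
  [0.5→1.5]: (26.36+40.62)/2 × 1 = 33.49
  [1.5→3.5]: (40.62+33.42)/2 × 2 = 74.04
  [3.5→4.5]: (33.42+28.23)/2 × 1 = 30.825
  Sum = 144.945 mg/L·hr
transdermal patch tail: 28.23/0.179 = 157.709; AUC_ev,0→∞ = 144.945 + 157.709 = 302.654 mg/L·hr
F = (AUC_ev/D_ev)/(AUC_iv/D_iv) = (302.654/10)/(426.675/10) = 30.2654/42.6675 = 0.7093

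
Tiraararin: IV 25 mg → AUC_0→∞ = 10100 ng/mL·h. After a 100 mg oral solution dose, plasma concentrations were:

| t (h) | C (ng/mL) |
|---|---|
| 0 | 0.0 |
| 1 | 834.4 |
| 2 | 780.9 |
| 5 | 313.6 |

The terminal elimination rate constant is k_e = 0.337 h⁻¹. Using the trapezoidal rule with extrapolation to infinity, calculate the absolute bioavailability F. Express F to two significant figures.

Trapezoidal AUC_0→5 (oral solution):
  [0→1]: (0.0+834.4)/2 × 1 = 417.2
  [1→2]: (834.4+780.9)/2 × 1 = 807.65
  [2→5]: (780.9+313.6)/2 × 3 = 1641.75
  Sum = 2866.6 ng/mL·h
Tail: C_last/k_e = 313.6/0.337 = 930.564
AUC_0→∞ (oral solution) = 2866.6 + 930.564 = 3797.164 ng/mL·h
F = (AUC_ev/D_ev)/(AUC_iv/D_iv) = (3797.164/100)/(10100/25) = 37.97164/404 = 0.0940

F = 0.094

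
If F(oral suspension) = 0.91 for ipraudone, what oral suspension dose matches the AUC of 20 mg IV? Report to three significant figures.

D_oral = 22.0 mg

For equal systemic exposure: F × D_ev = D_iv
D_ev = D_iv / F = 20 / 0.91 = 21.978 mg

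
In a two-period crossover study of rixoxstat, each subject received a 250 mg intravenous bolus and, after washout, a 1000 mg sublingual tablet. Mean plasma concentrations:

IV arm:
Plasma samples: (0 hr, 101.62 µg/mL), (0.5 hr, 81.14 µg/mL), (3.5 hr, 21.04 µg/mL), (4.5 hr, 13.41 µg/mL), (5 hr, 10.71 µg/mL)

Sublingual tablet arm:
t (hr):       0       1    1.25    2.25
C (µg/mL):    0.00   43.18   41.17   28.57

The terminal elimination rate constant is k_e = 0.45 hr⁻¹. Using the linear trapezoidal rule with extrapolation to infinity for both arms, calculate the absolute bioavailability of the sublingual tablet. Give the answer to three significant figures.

Trapezoidal AUC_0→5 (IV):
  [0→0.5]: (101.62+81.14)/2 × 0.5 = 45.69
  [0.5→3.5]: (81.14+21.04)/2 × 3 = 153.27
  [3.5→4.5]: (21.04+13.41)/2 × 1 = 17.225
  [4.5→5]: (13.41+10.71)/2 × 0.5 = 6.03
  Sum = 222.215 µg/mL·hr
IV tail: 10.71/0.45 = 23.800; AUC_iv,0→∞ = 222.215 + 23.800 = 246.015 µg/mL·hr
Trapezoidal AUC_0→2.25 (sublingual tablet):
  [0→1]: (0.00+43.18)/2 × 1 = 21.59
  [1→1.25]: (43.18+41.17)/2 × 0.25 = 10.54375
  [1.25→2.25]: (41.17+28.57)/2 × 1 = 34.87
  Sum = 67.00375 µg/mL·hr
sublingual tablet tail: 28.57/0.45 = 63.489; AUC_ev,0→∞ = 67.00375 + 63.489 = 130.49275 µg/mL·hr
F = (AUC_ev/D_ev)/(AUC_iv/D_iv) = (130.49275/1000)/(246.015/250) = 0.13049275/0.98406 = 0.1326

F = 0.133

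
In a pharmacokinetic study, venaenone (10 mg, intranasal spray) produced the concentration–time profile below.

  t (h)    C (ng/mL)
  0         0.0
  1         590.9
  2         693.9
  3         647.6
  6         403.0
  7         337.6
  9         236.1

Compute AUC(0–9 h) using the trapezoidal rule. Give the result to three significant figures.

AUC = 4130 ng/mL·h

Trapezoidal AUC_0→9:
  [0→1]: (0.0+590.9)/2 × 1 = 295.45
  [1→2]: (590.9+693.9)/2 × 1 = 642.4
  [2→3]: (693.9+647.6)/2 × 1 = 670.75
  [3→6]: (647.6+403.0)/2 × 3 = 1575.9
  [6→7]: (403.0+337.6)/2 × 1 = 370.3
  [7→9]: (337.6+236.1)/2 × 2 = 573.7
  Sum = 4128.5 ng/mL·h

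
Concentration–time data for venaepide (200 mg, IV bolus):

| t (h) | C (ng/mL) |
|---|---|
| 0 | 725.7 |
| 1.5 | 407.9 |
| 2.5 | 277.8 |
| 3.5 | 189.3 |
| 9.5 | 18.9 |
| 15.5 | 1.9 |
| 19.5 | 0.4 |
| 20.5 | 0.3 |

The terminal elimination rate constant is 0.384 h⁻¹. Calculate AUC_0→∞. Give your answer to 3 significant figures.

Trapezoidal AUC_0→20.5:
  [0→1.5]: (725.7+407.9)/2 × 1.5 = 850.2
  [1.5→2.5]: (407.9+277.8)/2 × 1 = 342.85
  [2.5→3.5]: (277.8+189.3)/2 × 1 = 233.55
  [3.5→9.5]: (189.3+18.9)/2 × 6 = 624.6
  [9.5→15.5]: (18.9+1.9)/2 × 6 = 62.4
  [15.5→19.5]: (1.9+0.4)/2 × 4 = 4.6
  [19.5→20.5]: (0.4+0.3)/2 × 1 = 0.35
  Sum = 2118.55 ng/mL·h
Extrapolated tail: C_last / k_e = 0.3 / 0.384 = 0.781
AUC_0→∞ = 2118.55 + 0.781 = 2119.331 ng/mL·h

AUC = 2120 ng/mL·h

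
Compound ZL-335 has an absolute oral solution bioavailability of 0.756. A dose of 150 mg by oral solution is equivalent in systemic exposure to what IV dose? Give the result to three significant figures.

D_iv = 113 mg

Systemic exposure from an extravascular dose = F × D_ev, so the equivalent IV dose is F × D_ev.
D_iv = F × D_ev = 0.756 × 150 = 113.4 mg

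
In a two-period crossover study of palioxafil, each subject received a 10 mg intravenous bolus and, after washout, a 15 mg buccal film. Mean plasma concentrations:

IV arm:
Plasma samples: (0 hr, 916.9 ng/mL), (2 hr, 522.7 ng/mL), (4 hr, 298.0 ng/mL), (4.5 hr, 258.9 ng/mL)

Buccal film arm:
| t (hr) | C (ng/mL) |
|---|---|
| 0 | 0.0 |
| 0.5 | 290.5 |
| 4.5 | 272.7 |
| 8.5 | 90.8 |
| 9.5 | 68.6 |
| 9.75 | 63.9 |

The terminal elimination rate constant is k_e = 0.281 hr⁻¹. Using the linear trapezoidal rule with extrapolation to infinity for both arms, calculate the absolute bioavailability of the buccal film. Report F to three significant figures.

F = 0.452

Trapezoidal AUC_0→4.5 (IV):
  [0→2]: (916.9+522.7)/2 × 2 = 1439.6
  [2→4]: (522.7+298.0)/2 × 2 = 820.7
  [4→4.5]: (298.0+258.9)/2 × 0.5 = 139.225
  Sum = 2399.525 ng/mL·hr
IV tail: 258.9/0.281 = 921.352; AUC_iv,0→∞ = 2399.525 + 921.352 = 3320.877 ng/mL·hr
Trapezoidal AUC_0→9.75 (buccal film):
  [0→0.5]: (0.0+290.5)/2 × 0.5 = 72.625
  [0.5→4.5]: (290.5+272.7)/2 × 4 = 1126.4
  [4.5→8.5]: (272.7+90.8)/2 × 4 = 727.0
  [8.5→9.5]: (90.8+68.6)/2 × 1 = 79.7
  [9.5→9.75]: (68.6+63.9)/2 × 0.25 = 16.5625
  Sum = 2022.2875 ng/mL·hr
buccal film tail: 63.9/0.281 = 227.402; AUC_ev,0→∞ = 2022.2875 + 227.402 = 2249.6895 ng/mL·hr
F = (AUC_ev/D_ev)/(AUC_iv/D_iv) = (2249.6895/15)/(3320.877/10) = 149.9793/332.0877 = 0.4516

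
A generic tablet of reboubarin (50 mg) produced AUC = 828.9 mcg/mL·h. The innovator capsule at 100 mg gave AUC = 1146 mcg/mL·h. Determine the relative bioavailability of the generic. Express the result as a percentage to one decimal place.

F_rel = 144.7%

F_rel = (AUC_test/D_test) / (AUC_ref/D_ref)
      = (828.9/50) / (1146/100)
      = 16.578 / 11.46 = 1.4466 = 144.66%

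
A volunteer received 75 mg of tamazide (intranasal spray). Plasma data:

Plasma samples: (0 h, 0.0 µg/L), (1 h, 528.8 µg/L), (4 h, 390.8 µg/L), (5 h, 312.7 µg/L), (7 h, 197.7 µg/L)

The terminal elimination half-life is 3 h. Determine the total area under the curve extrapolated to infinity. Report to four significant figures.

AUC = 3362 µg/L·h

Trapezoidal AUC_0→7:
  [0→1]: (0.0+528.8)/2 × 1 = 264.4
  [1→4]: (528.8+390.8)/2 × 3 = 1379.4
  [4→5]: (390.8+312.7)/2 × 1 = 351.75
  [5→7]: (312.7+197.7)/2 × 2 = 510.4
  Sum = 2505.95 µg/L·h
k_e = ln2 / t½ = 0.693147 / 3 = 0.2310 h^-1
Extrapolated tail: C_last / k_e = 197.7 / 0.231 = 855.844
AUC_0→∞ = 2505.95 + 855.844 = 3361.794 µg/L·h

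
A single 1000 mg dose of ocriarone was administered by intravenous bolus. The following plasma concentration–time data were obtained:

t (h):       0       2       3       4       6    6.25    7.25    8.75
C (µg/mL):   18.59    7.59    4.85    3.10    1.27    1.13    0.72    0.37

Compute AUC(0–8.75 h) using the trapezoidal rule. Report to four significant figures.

AUC = 42.79 µg/mL·h

Trapezoidal AUC_0→8.75:
  [0→2]: (18.59+7.59)/2 × 2 = 26.18
  [2→3]: (7.59+4.85)/2 × 1 = 6.22
  [3→4]: (4.85+3.10)/2 × 1 = 3.975
  [4→6]: (3.10+1.27)/2 × 2 = 4.37
  [6→6.25]: (1.27+1.13)/2 × 0.25 = 0.3
  [6.25→7.25]: (1.13+0.72)/2 × 1 = 0.925
  [7.25→8.75]: (0.72+0.37)/2 × 1.5 = 0.8175
  Sum = 42.7875 µg/mL·h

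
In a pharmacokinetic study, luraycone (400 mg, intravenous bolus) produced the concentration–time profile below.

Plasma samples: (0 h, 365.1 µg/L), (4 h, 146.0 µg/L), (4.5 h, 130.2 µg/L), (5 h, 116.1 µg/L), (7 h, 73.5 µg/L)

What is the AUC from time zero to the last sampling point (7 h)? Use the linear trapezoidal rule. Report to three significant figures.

AUC = 1340 µg/L·h

Trapezoidal AUC_0→7:
  [0→4]: (365.1+146.0)/2 × 4 = 1022.2
  [4→4.5]: (146.0+130.2)/2 × 0.5 = 69.05
  [4.5→5]: (130.2+116.1)/2 × 0.5 = 61.575
  [5→7]: (116.1+73.5)/2 × 2 = 189.6
  Sum = 1342.425 µg/L·h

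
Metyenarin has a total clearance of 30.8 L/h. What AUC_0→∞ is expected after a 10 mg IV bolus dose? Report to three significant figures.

AUC_0→∞ = Dose_iv / CL
        = 10 / 30.8 = 0.324675 mg/L·h

AUC = 0.325 mg/L·h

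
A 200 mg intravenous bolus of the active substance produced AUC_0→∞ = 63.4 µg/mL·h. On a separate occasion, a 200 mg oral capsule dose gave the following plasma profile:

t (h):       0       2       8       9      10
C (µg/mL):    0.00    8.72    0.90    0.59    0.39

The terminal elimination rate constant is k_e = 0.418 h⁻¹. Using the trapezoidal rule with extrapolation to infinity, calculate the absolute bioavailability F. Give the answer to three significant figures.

Trapezoidal AUC_0→10 (oral capsule):
  [0→2]: (0.00+8.72)/2 × 2 = 8.72
  [2→8]: (8.72+0.90)/2 × 6 = 28.86
  [8→9]: (0.90+0.59)/2 × 1 = 0.745
  [9→10]: (0.59+0.39)/2 × 1 = 0.49
  Sum = 38.815 µg/mL·h
Tail: C_last/k_e = 0.39/0.418 = 0.933
AUC_0→∞ (oral capsule) = 38.815 + 0.933 = 39.748 µg/mL·h
F = (AUC_ev/D_ev)/(AUC_iv/D_iv) = (39.748/200)/(63.4/200) = 0.19874/0.317 = 0.6269

F = 0.627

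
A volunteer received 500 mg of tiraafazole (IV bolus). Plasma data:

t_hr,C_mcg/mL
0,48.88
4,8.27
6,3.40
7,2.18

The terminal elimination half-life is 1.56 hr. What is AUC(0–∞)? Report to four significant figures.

Trapezoidal AUC_0→7:
  [0→4]: (48.88+8.27)/2 × 4 = 114.3
  [4→6]: (8.27+3.40)/2 × 2 = 11.67
  [6→7]: (3.40+2.18)/2 × 1 = 2.79
  Sum = 128.76 mcg/mL·hr
k_e = ln2 / t½ = 0.693147 / 1.56 = 0.4443 hr^-1
Extrapolated tail: C_last / k_e = 2.18 / 0.4443 = 4.907
AUC_0→∞ = 128.76 + 4.907 = 133.667 mcg/mL·hr

AUC = 133.7 mcg/mL·hr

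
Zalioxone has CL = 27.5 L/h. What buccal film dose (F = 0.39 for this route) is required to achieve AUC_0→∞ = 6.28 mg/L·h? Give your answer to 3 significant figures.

Dose = 443 mg

Dose = CL × AUC_0→∞ / F
     = 27.5 × 6.28 / 0.39 = 442.821 mg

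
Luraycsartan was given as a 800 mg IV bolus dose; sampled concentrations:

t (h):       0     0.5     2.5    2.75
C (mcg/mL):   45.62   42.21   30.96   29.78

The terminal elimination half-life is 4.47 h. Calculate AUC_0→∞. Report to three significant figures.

AUC = 295 mcg/mL·h

Trapezoidal AUC_0→2.75:
  [0→0.5]: (45.62+42.21)/2 × 0.5 = 21.9575
  [0.5→2.5]: (42.21+30.96)/2 × 2 = 73.17
  [2.5→2.75]: (30.96+29.78)/2 × 0.25 = 7.5925
  Sum = 102.72 mcg/mL·h
k_e = ln2 / t½ = 0.693147 / 4.47 = 0.1551 h^-1
Extrapolated tail: C_last / k_e = 29.78 / 0.1551 = 192.005
AUC_0→∞ = 102.72 + 192.005 = 294.725 mcg/mL·h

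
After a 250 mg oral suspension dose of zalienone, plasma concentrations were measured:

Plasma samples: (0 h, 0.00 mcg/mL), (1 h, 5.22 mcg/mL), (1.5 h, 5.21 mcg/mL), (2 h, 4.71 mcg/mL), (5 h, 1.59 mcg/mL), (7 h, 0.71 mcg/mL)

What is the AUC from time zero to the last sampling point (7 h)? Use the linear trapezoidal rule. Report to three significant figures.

Trapezoidal AUC_0→7:
  [0→1]: (0.00+5.22)/2 × 1 = 2.61
  [1→1.5]: (5.22+5.21)/2 × 0.5 = 2.6075
  [1.5→2]: (5.21+4.71)/2 × 0.5 = 2.48
  [2→5]: (4.71+1.59)/2 × 3 = 9.45
  [5→7]: (1.59+0.71)/2 × 2 = 2.3
  Sum = 19.4475 mcg/mL·h

AUC = 19.4 mcg/mL·h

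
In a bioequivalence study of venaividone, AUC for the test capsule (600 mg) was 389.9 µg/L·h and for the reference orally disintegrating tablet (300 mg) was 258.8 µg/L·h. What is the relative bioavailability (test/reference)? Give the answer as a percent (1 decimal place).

F_rel = 75.3%

F_rel = (AUC_test/D_test) / (AUC_ref/D_ref)
      = (389.9/600) / (258.8/300)
      = 0.649833 / 0.862667 = 0.7533 = 75.33%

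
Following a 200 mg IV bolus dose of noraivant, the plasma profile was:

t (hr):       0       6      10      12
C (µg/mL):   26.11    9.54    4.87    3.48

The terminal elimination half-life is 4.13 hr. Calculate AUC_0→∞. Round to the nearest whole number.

Trapezoidal AUC_0→12:
  [0→6]: (26.11+9.54)/2 × 6 = 106.95
  [6→10]: (9.54+4.87)/2 × 4 = 28.82
  [10→12]: (4.87+3.48)/2 × 2 = 8.35
  Sum = 144.12 µg/mL·hr
k_e = ln2 / t½ = 0.693147 / 4.13 = 0.1678 hr^-1
Extrapolated tail: C_last / k_e = 3.48 / 0.1678 = 20.739
AUC_0→∞ = 144.12 + 20.739 = 164.859 µg/mL·hr

AUC = 165 µg/mL·hr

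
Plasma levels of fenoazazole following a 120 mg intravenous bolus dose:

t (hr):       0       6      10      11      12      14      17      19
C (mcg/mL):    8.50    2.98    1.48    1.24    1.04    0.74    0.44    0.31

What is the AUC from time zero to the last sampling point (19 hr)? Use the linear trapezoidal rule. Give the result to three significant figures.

Trapezoidal AUC_0→19:
  [0→6]: (8.50+2.98)/2 × 6 = 34.44
  [6→10]: (2.98+1.48)/2 × 4 = 8.92
  [10→11]: (1.48+1.24)/2 × 1 = 1.36
  [11→12]: (1.24+1.04)/2 × 1 = 1.14
  [12→14]: (1.04+0.74)/2 × 2 = 1.78
  [14→17]: (0.74+0.44)/2 × 3 = 1.77
  [17→19]: (0.44+0.31)/2 × 2 = 0.75
  Sum = 50.16 mcg/mL·hr

AUC = 50.2 mcg/mL·hr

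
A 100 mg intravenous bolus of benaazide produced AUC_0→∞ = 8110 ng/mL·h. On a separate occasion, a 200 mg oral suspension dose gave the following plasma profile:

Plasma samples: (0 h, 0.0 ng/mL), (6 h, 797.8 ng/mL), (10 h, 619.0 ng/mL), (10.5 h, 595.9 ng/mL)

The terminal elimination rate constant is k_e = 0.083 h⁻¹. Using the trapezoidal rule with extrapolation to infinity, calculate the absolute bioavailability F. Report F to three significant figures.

Trapezoidal AUC_0→10.5 (oral suspension):
  [0→6]: (0.0+797.8)/2 × 6 = 2393.4
  [6→10]: (797.8+619.0)/2 × 4 = 2833.6
  [10→10.5]: (619.0+595.9)/2 × 0.5 = 303.725
  Sum = 5530.725 ng/mL·h
Tail: C_last/k_e = 595.9/0.083 = 7179.518
AUC_0→∞ (oral suspension) = 5530.725 + 7179.518 = 12710.243 ng/mL·h
F = (AUC_ev/D_ev)/(AUC_iv/D_iv) = (12710.243/200)/(8110/100) = 63.551215/81.1 = 0.7836

F = 0.784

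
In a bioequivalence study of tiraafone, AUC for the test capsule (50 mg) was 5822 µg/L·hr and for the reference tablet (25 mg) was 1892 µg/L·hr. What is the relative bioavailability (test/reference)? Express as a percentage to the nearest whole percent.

F_rel = 154%

F_rel = (AUC_test/D_test) / (AUC_ref/D_ref)
      = (5822/50) / (1892/25)
      = 116.44 / 75.68 = 1.5386 = 153.86%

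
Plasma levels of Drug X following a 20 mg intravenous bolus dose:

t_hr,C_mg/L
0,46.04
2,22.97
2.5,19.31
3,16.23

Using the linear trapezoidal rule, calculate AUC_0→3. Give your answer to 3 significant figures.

AUC = 88.5 mg/L·hr

Trapezoidal AUC_0→3:
  [0→2]: (46.04+22.97)/2 × 2 = 69.01
  [2→2.5]: (22.97+19.31)/2 × 0.5 = 10.57
  [2.5→3]: (19.31+16.23)/2 × 0.5 = 8.885
  Sum = 88.465 mg/L·hr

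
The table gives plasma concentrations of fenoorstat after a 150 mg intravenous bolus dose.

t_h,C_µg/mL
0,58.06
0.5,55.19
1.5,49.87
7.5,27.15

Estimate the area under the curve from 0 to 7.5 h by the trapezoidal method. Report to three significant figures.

AUC = 312 µg/mL·h

Trapezoidal AUC_0→7.5:
  [0→0.5]: (58.06+55.19)/2 × 0.5 = 28.3125
  [0.5→1.5]: (55.19+49.87)/2 × 1 = 52.53
  [1.5→7.5]: (49.87+27.15)/2 × 6 = 231.06
  Sum = 311.9025 µg/mL·h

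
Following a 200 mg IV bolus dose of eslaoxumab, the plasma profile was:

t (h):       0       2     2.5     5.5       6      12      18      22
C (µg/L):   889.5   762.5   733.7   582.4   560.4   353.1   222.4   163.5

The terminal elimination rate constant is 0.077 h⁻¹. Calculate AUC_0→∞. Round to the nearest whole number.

AUC = 11648 µg/L·h

Trapezoidal AUC_0→22:
  [0→2]: (889.5+762.5)/2 × 2 = 1652.0
  [2→2.5]: (762.5+733.7)/2 × 0.5 = 374.05
  [2.5→5.5]: (733.7+582.4)/2 × 3 = 1974.15
  [5.5→6]: (582.4+560.4)/2 × 0.5 = 285.7
  [6→12]: (560.4+353.1)/2 × 6 = 2740.5
  [12→18]: (353.1+222.4)/2 × 6 = 1726.5
  [18→22]: (222.4+163.5)/2 × 4 = 771.8
  Sum = 9524.7 µg/L·h
Extrapolated tail: C_last / k_e = 163.5 / 0.077 = 2123.377
AUC_0→∞ = 9524.7 + 2123.377 = 11648.077 µg/L·h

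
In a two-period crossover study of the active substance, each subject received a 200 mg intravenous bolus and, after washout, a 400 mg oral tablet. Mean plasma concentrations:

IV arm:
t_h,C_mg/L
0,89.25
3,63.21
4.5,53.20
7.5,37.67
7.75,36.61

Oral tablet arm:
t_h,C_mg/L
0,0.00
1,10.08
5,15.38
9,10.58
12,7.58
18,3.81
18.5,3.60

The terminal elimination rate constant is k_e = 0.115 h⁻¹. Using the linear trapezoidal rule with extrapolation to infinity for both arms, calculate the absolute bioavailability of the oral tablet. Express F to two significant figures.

Trapezoidal AUC_0→7.75 (IV):
  [0→3]: (89.25+63.21)/2 × 3 = 228.69
  [3→4.5]: (63.21+53.20)/2 × 1.5 = 87.3075
  [4.5→7.5]: (53.20+37.67)/2 × 3 = 136.305
  [7.5→7.75]: (37.67+36.61)/2 × 0.25 = 9.285
  Sum = 461.5875 mg/L·h
IV tail: 36.61/0.115 = 318.348; AUC_iv,0→∞ = 461.5875 + 318.348 = 779.9355 mg/L·h
Trapezoidal AUC_0→18.5 (oral tablet):
  [0→1]: (0.00+10.08)/2 × 1 = 5.04
  [1→5]: (10.08+15.38)/2 × 4 = 50.92
  [5→9]: (15.38+10.58)/2 × 4 = 51.92
  [9→12]: (10.58+7.58)/2 × 3 = 27.24
  [12→18]: (7.58+3.81)/2 × 6 = 34.17
  [18→18.5]: (3.81+3.60)/2 × 0.5 = 1.8525
  Sum = 171.1425 mg/L·h
oral tablet tail: 3.60/0.115 = 31.304; AUC_ev,0→∞ = 171.1425 + 31.304 = 202.4465 mg/L·h
F = (AUC_ev/D_ev)/(AUC_iv/D_iv) = (202.4465/400)/(779.9355/200) = 0.50611625/3.8996775 = 0.1298

F = 0.13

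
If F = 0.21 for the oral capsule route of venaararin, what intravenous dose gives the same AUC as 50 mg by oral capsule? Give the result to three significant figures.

D_iv = 10.5 mg

Systemic exposure from an extravascular dose = F × D_ev, so the equivalent IV dose is F × D_ev.
D_iv = F × D_ev = 0.21 × 50 = 10.5 mg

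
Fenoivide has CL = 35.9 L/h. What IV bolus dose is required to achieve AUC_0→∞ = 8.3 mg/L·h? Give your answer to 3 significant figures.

Dose = 298 mg

Dose_iv = CL × AUC_0→∞
     = 35.9 × 8.3 = 297.97 mg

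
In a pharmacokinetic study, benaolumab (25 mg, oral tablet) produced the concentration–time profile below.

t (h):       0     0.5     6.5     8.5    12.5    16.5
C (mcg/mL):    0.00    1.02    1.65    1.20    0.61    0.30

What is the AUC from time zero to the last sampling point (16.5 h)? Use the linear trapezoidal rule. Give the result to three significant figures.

AUC = 16.6 mcg/mL·h

Trapezoidal AUC_0→16.5:
  [0→0.5]: (0.00+1.02)/2 × 0.5 = 0.255
  [0.5→6.5]: (1.02+1.65)/2 × 6 = 8.01
  [6.5→8.5]: (1.65+1.20)/2 × 2 = 2.85
  [8.5→12.5]: (1.20+0.61)/2 × 4 = 3.62
  [12.5→16.5]: (0.61+0.30)/2 × 4 = 1.82
  Sum = 16.555 mcg/mL·h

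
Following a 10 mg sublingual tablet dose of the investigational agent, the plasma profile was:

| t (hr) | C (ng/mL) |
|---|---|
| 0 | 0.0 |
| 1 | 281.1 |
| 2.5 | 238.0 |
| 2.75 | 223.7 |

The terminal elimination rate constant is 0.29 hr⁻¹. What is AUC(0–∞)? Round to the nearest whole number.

Trapezoidal AUC_0→2.75:
  [0→1]: (0.0+281.1)/2 × 1 = 140.55
  [1→2.5]: (281.1+238.0)/2 × 1.5 = 389.325
  [2.5→2.75]: (238.0+223.7)/2 × 0.25 = 57.7125
  Sum = 587.5875 ng/mL·hr
Extrapolated tail: C_last / k_e = 223.7 / 0.29 = 771.379
AUC_0→∞ = 587.5875 + 771.379 = 1358.9665 ng/mL·hr

AUC = 1359 ng/mL·hr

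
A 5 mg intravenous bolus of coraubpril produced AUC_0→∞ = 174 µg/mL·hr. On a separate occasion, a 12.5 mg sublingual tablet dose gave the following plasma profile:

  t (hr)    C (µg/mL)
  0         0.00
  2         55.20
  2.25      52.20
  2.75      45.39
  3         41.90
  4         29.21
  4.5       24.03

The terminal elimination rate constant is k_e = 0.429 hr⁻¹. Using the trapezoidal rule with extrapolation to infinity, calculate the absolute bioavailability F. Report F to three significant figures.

F = 0.480

Trapezoidal AUC_0→4.5 (sublingual tablet):
  [0→2]: (0.00+55.20)/2 × 2 = 55.2
  [2→2.25]: (55.20+52.20)/2 × 0.25 = 13.425
  [2.25→2.75]: (52.20+45.39)/2 × 0.5 = 24.3975
  [2.75→3]: (45.39+41.90)/2 × 0.25 = 10.91125
  [3→4]: (41.90+29.21)/2 × 1 = 35.555
  [4→4.5]: (29.21+24.03)/2 × 0.5 = 13.31
  Sum = 152.79875 µg/mL·hr
Tail: C_last/k_e = 24.03/0.429 = 56.014
AUC_0→∞ (sublingual tablet) = 152.79875 + 56.014 = 208.81275 µg/mL·hr
F = (AUC_ev/D_ev)/(AUC_iv/D_iv) = (208.81275/12.5)/(174/5) = 16.70502/34.8 = 0.4800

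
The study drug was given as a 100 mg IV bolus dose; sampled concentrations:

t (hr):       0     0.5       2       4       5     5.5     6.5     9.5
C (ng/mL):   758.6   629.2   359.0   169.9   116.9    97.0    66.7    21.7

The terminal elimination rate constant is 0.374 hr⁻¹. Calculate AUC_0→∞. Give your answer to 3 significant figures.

Trapezoidal AUC_0→9.5:
  [0→0.5]: (758.6+629.2)/2 × 0.5 = 346.95
  [0.5→2]: (629.2+359.0)/2 × 1.5 = 741.15
  [2→4]: (359.0+169.9)/2 × 2 = 528.9
  [4→5]: (169.9+116.9)/2 × 1 = 143.4
  [5→5.5]: (116.9+97.0)/2 × 0.5 = 53.475
  [5.5→6.5]: (97.0+66.7)/2 × 1 = 81.85
  [6.5→9.5]: (66.7+21.7)/2 × 3 = 132.6
  Sum = 2028.325 ng/mL·hr
Extrapolated tail: C_last / k_e = 21.7 / 0.374 = 58.021
AUC_0→∞ = 2028.325 + 58.021 = 2086.346 ng/mL·hr

AUC = 2090 ng/mL·hr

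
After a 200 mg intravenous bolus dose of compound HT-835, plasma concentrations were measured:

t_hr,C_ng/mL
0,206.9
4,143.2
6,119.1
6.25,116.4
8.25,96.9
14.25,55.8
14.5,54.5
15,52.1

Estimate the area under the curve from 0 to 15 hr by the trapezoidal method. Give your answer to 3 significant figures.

Trapezoidal AUC_0→15:
  [0→4]: (206.9+143.2)/2 × 4 = 700.2
  [4→6]: (143.2+119.1)/2 × 2 = 262.3
  [6→6.25]: (119.1+116.4)/2 × 0.25 = 29.4375
  [6.25→8.25]: (116.4+96.9)/2 × 2 = 213.3
  [8.25→14.25]: (96.9+55.8)/2 × 6 = 458.1
  [14.25→14.5]: (55.8+54.5)/2 × 0.25 = 13.7875
  [14.5→15]: (54.5+52.1)/2 × 0.5 = 26.65
  Sum = 1703.775 ng/mL·hr

AUC = 1700 ng/mL·hr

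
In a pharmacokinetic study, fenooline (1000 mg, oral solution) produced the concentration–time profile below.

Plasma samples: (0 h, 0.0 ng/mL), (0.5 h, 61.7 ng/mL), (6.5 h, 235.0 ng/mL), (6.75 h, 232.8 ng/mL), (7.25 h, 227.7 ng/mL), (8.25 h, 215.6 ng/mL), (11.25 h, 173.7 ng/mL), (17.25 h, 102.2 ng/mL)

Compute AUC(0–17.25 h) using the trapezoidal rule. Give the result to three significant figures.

AUC = 2710 ng/mL·h

Trapezoidal AUC_0→17.25:
  [0→0.5]: (0.0+61.7)/2 × 0.5 = 15.425
  [0.5→6.5]: (61.7+235.0)/2 × 6 = 890.1
  [6.5→6.75]: (235.0+232.8)/2 × 0.25 = 58.475
  [6.75→7.25]: (232.8+227.7)/2 × 0.5 = 115.125
  [7.25→8.25]: (227.7+215.6)/2 × 1 = 221.65
  [8.25→11.25]: (215.6+173.7)/2 × 3 = 583.95
  [11.25→17.25]: (173.7+102.2)/2 × 6 = 827.7
  Sum = 2712.425 ng/mL·h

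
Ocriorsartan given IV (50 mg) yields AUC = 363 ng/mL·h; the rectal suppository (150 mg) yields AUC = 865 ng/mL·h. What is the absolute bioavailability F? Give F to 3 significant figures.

F = 0.794

F = (AUC_ev / D_ev) / (AUC_iv / D_iv)
  = (865/150) / (363/50)
  = 5.76667 / 7.26 = 0.7943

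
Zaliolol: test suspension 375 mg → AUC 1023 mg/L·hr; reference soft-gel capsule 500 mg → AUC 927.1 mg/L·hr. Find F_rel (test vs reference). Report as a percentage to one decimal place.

F_rel = 147.1%

F_rel = (AUC_test/D_test) / (AUC_ref/D_ref)
      = (1023/375) / (927.1/500)
      = 2.728 / 1.8542 = 1.4713 = 147.13%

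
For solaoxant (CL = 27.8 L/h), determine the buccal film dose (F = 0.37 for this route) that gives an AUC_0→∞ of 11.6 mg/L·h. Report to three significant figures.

Dose = 872 mg

Dose = CL × AUC_0→∞ / F
     = 27.8 × 11.6 / 0.37 = 871.568 mg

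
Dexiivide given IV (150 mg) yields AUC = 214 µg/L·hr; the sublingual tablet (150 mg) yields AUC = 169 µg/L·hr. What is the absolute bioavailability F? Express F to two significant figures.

F = 0.79

F = (AUC_ev / D_ev) / (AUC_iv / D_iv)
  = (169/150) / (214/150)
  = 1.12667 / 1.42667 = 0.7897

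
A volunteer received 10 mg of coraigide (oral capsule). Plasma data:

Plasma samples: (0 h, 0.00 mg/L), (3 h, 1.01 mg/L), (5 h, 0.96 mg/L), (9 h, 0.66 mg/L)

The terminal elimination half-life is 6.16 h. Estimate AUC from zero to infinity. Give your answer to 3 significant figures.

AUC = 12.6 mg/L·h

Trapezoidal AUC_0→9:
  [0→3]: (0.00+1.01)/2 × 3 = 1.515
  [3→5]: (1.01+0.96)/2 × 2 = 1.97
  [5→9]: (0.96+0.66)/2 × 4 = 3.24
  Sum = 6.725 mg/L·h
k_e = ln2 / t½ = 0.693147 / 6.16 = 0.1125 h^-1
Extrapolated tail: C_last / k_e = 0.66 / 0.1125 = 5.867
AUC_0→∞ = 6.725 + 5.867 = 12.592 mg/L·h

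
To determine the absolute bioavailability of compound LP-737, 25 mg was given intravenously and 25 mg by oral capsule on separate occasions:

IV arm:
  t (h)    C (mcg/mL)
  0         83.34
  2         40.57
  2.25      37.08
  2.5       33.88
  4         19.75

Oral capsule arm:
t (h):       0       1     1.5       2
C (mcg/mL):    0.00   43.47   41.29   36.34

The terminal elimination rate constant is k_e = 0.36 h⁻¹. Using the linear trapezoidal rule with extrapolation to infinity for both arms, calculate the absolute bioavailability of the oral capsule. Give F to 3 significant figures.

F = 0.687

Trapezoidal AUC_0→4 (IV):
  [0→2]: (83.34+40.57)/2 × 2 = 123.91
  [2→2.25]: (40.57+37.08)/2 × 0.25 = 9.70625
  [2.25→2.5]: (37.08+33.88)/2 × 0.25 = 8.87
  [2.5→4]: (33.88+19.75)/2 × 1.5 = 40.2225
  Sum = 182.70875 mcg/mL·h
IV tail: 19.75/0.36 = 54.861; AUC_iv,0→∞ = 182.70875 + 54.861 = 237.56975 mcg/mL·h
Trapezoidal AUC_0→2 (oral capsule):
  [0→1]: (0.00+43.47)/2 × 1 = 21.735
  [1→1.5]: (43.47+41.29)/2 × 0.5 = 21.19
  [1.5→2]: (41.29+36.34)/2 × 0.5 = 19.4075
  Sum = 62.3325 mcg/mL·h
oral capsule tail: 36.34/0.36 = 100.944; AUC_ev,0→∞ = 62.3325 + 100.944 = 163.2765 mcg/mL·h
F = (AUC_ev/D_ev)/(AUC_iv/D_iv) = (163.2765/25)/(237.56975/25) = 6.53106/9.50279 = 0.6873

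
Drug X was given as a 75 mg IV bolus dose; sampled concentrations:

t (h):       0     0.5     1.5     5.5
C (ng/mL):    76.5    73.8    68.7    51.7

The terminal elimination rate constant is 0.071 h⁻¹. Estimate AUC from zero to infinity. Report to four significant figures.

AUC = 1078 ng/mL·h

Trapezoidal AUC_0→5.5:
  [0→0.5]: (76.5+73.8)/2 × 0.5 = 37.575
  [0.5→1.5]: (73.8+68.7)/2 × 1 = 71.25
  [1.5→5.5]: (68.7+51.7)/2 × 4 = 240.8
  Sum = 349.625 ng/mL·h
Extrapolated tail: C_last / k_e = 51.7 / 0.071 = 728.169
AUC_0→∞ = 349.625 + 728.169 = 1077.794 ng/mL·h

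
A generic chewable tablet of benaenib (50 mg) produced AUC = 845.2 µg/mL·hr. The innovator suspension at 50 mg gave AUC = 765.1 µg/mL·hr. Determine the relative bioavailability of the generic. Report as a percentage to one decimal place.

F_rel = (AUC_test/D_test) / (AUC_ref/D_ref)
      = (845.2/50) / (765.1/50)
      = 16.904 / 15.302 = 1.1047 = 110.47%

F_rel = 110.5%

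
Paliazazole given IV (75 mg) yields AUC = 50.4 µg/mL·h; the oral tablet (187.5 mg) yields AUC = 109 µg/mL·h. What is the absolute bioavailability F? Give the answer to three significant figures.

F = (AUC_ev / D_ev) / (AUC_iv / D_iv)
  = (109/187.5) / (50.4/75)
  = 0.581333 / 0.672 = 0.8651

F = 0.865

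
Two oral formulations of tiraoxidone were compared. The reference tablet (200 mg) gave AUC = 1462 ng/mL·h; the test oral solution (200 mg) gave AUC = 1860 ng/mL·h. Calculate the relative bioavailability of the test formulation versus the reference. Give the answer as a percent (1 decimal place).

F_rel = (AUC_test/D_test) / (AUC_ref/D_ref)
      = (1860/200) / (1462/200)
      = 9.3 / 7.31 = 1.2722 = 127.22%

F_rel = 127.2%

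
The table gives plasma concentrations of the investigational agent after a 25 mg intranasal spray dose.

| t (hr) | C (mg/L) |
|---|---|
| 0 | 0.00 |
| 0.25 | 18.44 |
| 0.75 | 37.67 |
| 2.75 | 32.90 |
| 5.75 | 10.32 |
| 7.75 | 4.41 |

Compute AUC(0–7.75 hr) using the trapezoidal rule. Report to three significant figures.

AUC = 166 mg/L·hr

Trapezoidal AUC_0→7.75:
  [0→0.25]: (0.00+18.44)/2 × 0.25 = 2.305
  [0.25→0.75]: (18.44+37.67)/2 × 0.5 = 14.0275
  [0.75→2.75]: (37.67+32.90)/2 × 2 = 70.57
  [2.75→5.75]: (32.90+10.32)/2 × 3 = 64.83
  [5.75→7.75]: (10.32+4.41)/2 × 2 = 14.73
  Sum = 166.4625 mg/L·hr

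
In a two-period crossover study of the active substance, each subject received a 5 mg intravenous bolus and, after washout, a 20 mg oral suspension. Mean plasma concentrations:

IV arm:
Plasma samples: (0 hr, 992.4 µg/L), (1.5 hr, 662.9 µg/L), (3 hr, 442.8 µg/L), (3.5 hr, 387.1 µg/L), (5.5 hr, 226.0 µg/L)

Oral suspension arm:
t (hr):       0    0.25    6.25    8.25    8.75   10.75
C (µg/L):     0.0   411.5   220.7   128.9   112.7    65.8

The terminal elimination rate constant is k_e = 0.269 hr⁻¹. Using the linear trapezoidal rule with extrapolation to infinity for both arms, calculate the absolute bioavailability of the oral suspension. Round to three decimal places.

F = 0.186

Trapezoidal AUC_0→5.5 (IV):
  [0→1.5]: (992.4+662.9)/2 × 1.5 = 1241.475
  [1.5→3]: (662.9+442.8)/2 × 1.5 = 829.275
  [3→3.5]: (442.8+387.1)/2 × 0.5 = 207.475
  [3.5→5.5]: (387.1+226.0)/2 × 2 = 613.1
  Sum = 2891.325 µg/L·hr
IV tail: 226.0/0.269 = 840.149; AUC_iv,0→∞ = 2891.325 + 840.149 = 3731.474 µg/L·hr
Trapezoidal AUC_0→10.75 (oral suspension):
  [0→0.25]: (0.0+411.5)/2 × 0.25 = 51.4375
  [0.25→6.25]: (411.5+220.7)/2 × 6 = 1896.6
  [6.25→8.25]: (220.7+128.9)/2 × 2 = 349.6
  [8.25→8.75]: (128.9+112.7)/2 × 0.5 = 60.4
  [8.75→10.75]: (112.7+65.8)/2 × 2 = 178.5
  Sum = 2536.5375 µg/L·hr
oral suspension tail: 65.8/0.269 = 244.610; AUC_ev,0→∞ = 2536.5375 + 244.610 = 2781.1475 µg/L·hr
F = (AUC_ev/D_ev)/(AUC_iv/D_iv) = (2781.1475/20)/(3731.474/5) = 139.057/746.2948 = 0.1863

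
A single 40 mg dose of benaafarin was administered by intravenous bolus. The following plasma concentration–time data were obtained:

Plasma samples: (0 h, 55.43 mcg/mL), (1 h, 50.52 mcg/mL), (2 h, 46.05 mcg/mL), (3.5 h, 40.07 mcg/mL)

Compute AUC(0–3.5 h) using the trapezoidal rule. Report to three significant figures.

Trapezoidal AUC_0→3.5:
  [0→1]: (55.43+50.52)/2 × 1 = 52.975
  [1→2]: (50.52+46.05)/2 × 1 = 48.285
  [2→3.5]: (46.05+40.07)/2 × 1.5 = 64.59
  Sum = 165.85 mcg/mL·h

AUC = 166 mcg/mL·h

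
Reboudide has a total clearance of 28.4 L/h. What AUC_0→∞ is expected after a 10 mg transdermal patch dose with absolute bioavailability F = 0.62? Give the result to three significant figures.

AUC = 0.218 mg/L·h

AUC_0→∞ = F × Dose / CL
        = 0.62 × 10 / 28.4 = 0.21831 mg/L·h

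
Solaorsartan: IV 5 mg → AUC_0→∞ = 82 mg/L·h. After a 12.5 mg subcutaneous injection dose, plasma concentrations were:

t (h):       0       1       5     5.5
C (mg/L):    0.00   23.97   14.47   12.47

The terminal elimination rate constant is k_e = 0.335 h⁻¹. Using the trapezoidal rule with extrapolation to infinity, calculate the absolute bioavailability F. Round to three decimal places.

Trapezoidal AUC_0→5.5 (subcutaneous injection):
  [0→1]: (0.00+23.97)/2 × 1 = 11.985
  [1→5]: (23.97+14.47)/2 × 4 = 76.88
  [5→5.5]: (14.47+12.47)/2 × 0.5 = 6.735
  Sum = 95.6 mg/L·h
Tail: C_last/k_e = 12.47/0.335 = 37.224
AUC_0→∞ (subcutaneous injection) = 95.6 + 37.224 = 132.824 mg/L·h
F = (AUC_ev/D_ev)/(AUC_iv/D_iv) = (132.824/12.5)/(82/5) = 10.62592/16.4 = 0.6479

F = 0.648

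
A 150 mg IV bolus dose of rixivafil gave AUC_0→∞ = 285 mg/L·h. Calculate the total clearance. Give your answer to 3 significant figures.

CL = 0.526 L/h

CL = Dose_iv / AUC_0→∞
   = 150 / 285 = 0.526316 L/h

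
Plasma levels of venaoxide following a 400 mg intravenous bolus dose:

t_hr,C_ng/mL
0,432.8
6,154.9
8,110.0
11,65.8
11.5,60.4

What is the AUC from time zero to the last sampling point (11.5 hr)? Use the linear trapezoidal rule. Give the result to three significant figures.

Trapezoidal AUC_0→11.5:
  [0→6]: (432.8+154.9)/2 × 6 = 1763.1
  [6→8]: (154.9+110.0)/2 × 2 = 264.9
  [8→11]: (110.0+65.8)/2 × 3 = 263.7
  [11→11.5]: (65.8+60.4)/2 × 0.5 = 31.55
  Sum = 2323.25 ng/mL·hr

AUC = 2320 ng/mL·hr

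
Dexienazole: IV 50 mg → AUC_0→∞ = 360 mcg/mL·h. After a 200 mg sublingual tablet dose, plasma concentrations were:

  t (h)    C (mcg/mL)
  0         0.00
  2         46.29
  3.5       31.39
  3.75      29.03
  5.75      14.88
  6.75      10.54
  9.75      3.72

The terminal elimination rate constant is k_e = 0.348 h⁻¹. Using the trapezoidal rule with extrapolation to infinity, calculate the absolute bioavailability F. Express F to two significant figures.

F = 0.14

Trapezoidal AUC_0→9.75 (sublingual tablet):
  [0→2]: (0.00+46.29)/2 × 2 = 46.29
  [2→3.5]: (46.29+31.39)/2 × 1.5 = 58.26
  [3.5→3.75]: (31.39+29.03)/2 × 0.25 = 7.5525
  [3.75→5.75]: (29.03+14.88)/2 × 2 = 43.91
  [5.75→6.75]: (14.88+10.54)/2 × 1 = 12.71
  [6.75→9.75]: (10.54+3.72)/2 × 3 = 21.39
  Sum = 190.1125 mcg/mL·h
Tail: C_last/k_e = 3.72/0.348 = 10.690
AUC_0→∞ (sublingual tablet) = 190.1125 + 10.690 = 200.8025 mcg/mL·h
F = (AUC_ev/D_ev)/(AUC_iv/D_iv) = (200.8025/200)/(360/50) = 1.0040125/7.2 = 0.1394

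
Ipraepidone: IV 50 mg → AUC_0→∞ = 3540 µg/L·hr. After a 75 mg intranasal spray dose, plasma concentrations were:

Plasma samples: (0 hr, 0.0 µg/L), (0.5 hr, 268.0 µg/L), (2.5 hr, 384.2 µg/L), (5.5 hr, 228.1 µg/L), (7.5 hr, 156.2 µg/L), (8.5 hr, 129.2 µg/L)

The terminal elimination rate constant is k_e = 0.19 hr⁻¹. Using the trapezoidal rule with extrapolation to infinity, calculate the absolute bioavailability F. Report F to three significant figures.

F = 0.536

Trapezoidal AUC_0→8.5 (intranasal spray):
  [0→0.5]: (0.0+268.0)/2 × 0.5 = 67.0
  [0.5→2.5]: (268.0+384.2)/2 × 2 = 652.2
  [2.5→5.5]: (384.2+228.1)/2 × 3 = 918.45
  [5.5→7.5]: (228.1+156.2)/2 × 2 = 384.3
  [7.5→8.5]: (156.2+129.2)/2 × 1 = 142.7
  Sum = 2164.65 µg/L·hr
Tail: C_last/k_e = 129.2/0.19 = 680.000
AUC_0→∞ (intranasal spray) = 2164.65 + 680.000 = 2844.65 µg/L·hr
F = (AUC_ev/D_ev)/(AUC_iv/D_iv) = (2844.65/75)/(3540/50) = 37.9287/70.8 = 0.5357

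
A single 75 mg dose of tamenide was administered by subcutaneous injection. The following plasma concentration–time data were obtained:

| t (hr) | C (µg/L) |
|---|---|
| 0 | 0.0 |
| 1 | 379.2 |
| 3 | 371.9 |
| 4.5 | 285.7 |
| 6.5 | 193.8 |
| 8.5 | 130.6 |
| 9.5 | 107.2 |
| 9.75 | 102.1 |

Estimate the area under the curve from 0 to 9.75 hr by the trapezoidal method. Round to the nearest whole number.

AUC = 2383 µg/L·hr

Trapezoidal AUC_0→9.75:
  [0→1]: (0.0+379.2)/2 × 1 = 189.6
  [1→3]: (379.2+371.9)/2 × 2 = 751.1
  [3→4.5]: (371.9+285.7)/2 × 1.5 = 493.2
  [4.5→6.5]: (285.7+193.8)/2 × 2 = 479.5
  [6.5→8.5]: (193.8+130.6)/2 × 2 = 324.4
  [8.5→9.5]: (130.6+107.2)/2 × 1 = 118.9
  [9.5→9.75]: (107.2+102.1)/2 × 0.25 = 26.1625
  Sum = 2382.8625 µg/L·hr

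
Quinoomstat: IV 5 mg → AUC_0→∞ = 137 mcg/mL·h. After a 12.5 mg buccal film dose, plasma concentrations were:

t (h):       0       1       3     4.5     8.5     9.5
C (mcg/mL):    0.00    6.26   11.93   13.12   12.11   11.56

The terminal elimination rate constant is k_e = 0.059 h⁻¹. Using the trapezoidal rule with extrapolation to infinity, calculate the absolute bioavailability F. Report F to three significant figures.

F = 0.871

Trapezoidal AUC_0→9.5 (buccal film):
  [0→1]: (0.00+6.26)/2 × 1 = 3.13
  [1→3]: (6.26+11.93)/2 × 2 = 18.19
  [3→4.5]: (11.93+13.12)/2 × 1.5 = 18.7875
  [4.5→8.5]: (13.12+12.11)/2 × 4 = 50.46
  [8.5→9.5]: (12.11+11.56)/2 × 1 = 11.835
  Sum = 102.4025 mcg/mL·h
Tail: C_last/k_e = 11.56/0.059 = 195.932
AUC_0→∞ (buccal film) = 102.4025 + 195.932 = 298.3345 mcg/mL·h
F = (AUC_ev/D_ev)/(AUC_iv/D_iv) = (298.3345/12.5)/(137/5) = 23.86676/27.4 = 0.8710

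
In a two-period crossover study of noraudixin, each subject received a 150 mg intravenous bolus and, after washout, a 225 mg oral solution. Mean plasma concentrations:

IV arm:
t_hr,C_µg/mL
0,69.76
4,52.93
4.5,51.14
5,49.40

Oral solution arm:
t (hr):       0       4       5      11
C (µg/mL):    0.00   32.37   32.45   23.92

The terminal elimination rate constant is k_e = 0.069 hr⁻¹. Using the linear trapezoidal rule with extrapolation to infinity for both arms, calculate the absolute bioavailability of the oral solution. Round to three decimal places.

F = 0.404

Trapezoidal AUC_0→5 (IV):
  [0→4]: (69.76+52.93)/2 × 4 = 245.38
  [4→4.5]: (52.93+51.14)/2 × 0.5 = 26.0175
  [4.5→5]: (51.14+49.40)/2 × 0.5 = 25.135
  Sum = 296.5325 µg/mL·hr
IV tail: 49.40/0.069 = 715.942; AUC_iv,0→∞ = 296.5325 + 715.942 = 1012.4745 µg/mL·hr
Trapezoidal AUC_0→11 (oral solution):
  [0→4]: (0.00+32.37)/2 × 4 = 64.74
  [4→5]: (32.37+32.45)/2 × 1 = 32.41
  [5→11]: (32.45+23.92)/2 × 6 = 169.11
  Sum = 266.26 µg/mL·hr
oral solution tail: 23.92/0.069 = 346.667; AUC_ev,0→∞ = 266.26 + 346.667 = 612.927 µg/mL·hr
F = (AUC_ev/D_ev)/(AUC_iv/D_iv) = (612.927/225)/(1012.4745/150) = 2.72412/6.74983 = 0.4036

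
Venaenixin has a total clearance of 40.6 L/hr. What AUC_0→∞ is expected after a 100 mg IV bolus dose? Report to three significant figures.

AUC_0→∞ = Dose_iv / CL
        = 100 / 40.6 = 2.46305 mg/L·hr

AUC = 2.46 mg/L·hr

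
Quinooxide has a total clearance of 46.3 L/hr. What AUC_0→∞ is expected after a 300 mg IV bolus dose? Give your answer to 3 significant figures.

AUC = 6.48 mg/L·hr

AUC_0→∞ = Dose_iv / CL
        = 300 / 46.3 = 6.47948 mg/L·hr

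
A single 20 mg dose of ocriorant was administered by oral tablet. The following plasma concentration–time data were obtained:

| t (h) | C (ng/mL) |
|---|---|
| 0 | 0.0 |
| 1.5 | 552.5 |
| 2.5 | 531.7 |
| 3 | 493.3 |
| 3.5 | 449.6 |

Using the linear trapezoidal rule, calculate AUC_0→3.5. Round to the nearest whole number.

Trapezoidal AUC_0→3.5:
  [0→1.5]: (0.0+552.5)/2 × 1.5 = 414.375
  [1.5→2.5]: (552.5+531.7)/2 × 1 = 542.1
  [2.5→3]: (531.7+493.3)/2 × 0.5 = 256.25
  [3→3.5]: (493.3+449.6)/2 × 0.5 = 235.725
  Sum = 1448.45 ng/mL·h

AUC = 1448 ng/mL·h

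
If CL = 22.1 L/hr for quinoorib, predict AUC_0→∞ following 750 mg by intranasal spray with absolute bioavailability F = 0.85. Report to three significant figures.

AUC_0→∞ = F × Dose / CL
        = 0.85 × 750 / 22.1 = 28.8462 mg/L·hr

AUC = 28.8 mg/L·hr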